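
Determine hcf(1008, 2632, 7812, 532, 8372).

gcd(1008, 2632): 2632 = 2·1008 + 616; 1008 = 1·616 + 392; 616 = 1·392 + 224; 392 = 1·224 + 168; 224 = 1·168 + 56; 168 = 3·56 + 0 → 56
gcd(56, 7812): 7812 = 139·56 + 28; 56 = 2·28 + 0 → 28
gcd(28, 532): 532 = 19·28 + 0 → 28
gcd(28, 8372): 8372 = 299·28 + 0 → 28

28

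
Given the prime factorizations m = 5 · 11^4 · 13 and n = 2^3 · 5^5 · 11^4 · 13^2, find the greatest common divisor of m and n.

951665

min exponent per shared prime: 5 · 11^4 · 13 = 951665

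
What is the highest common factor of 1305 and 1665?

1305 = 3² · 5 · 29
1665 = 3² · 5 · 37
Common: 3² · 5 = 45

45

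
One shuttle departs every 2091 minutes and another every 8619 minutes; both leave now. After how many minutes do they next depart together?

353379

2091 = 3 · 17 · 41; 8619 = 3 · 13² · 17
max exponents: 3 · 13² · 17 · 41 = 353379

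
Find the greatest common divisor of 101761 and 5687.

121

101761 = 11² · 29²
5687 = 11² · 47
Common: 11² = 121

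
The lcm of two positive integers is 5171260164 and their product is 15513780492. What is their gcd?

3

From gcd × lcm = ab: gcd = 15513780492 / 5171260164 = 3.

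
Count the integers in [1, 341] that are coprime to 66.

103

Prime factors of 66: 2, 3, 11. Count integers ≤ 341 divisible by none of them.
By inclusion–exclusion: 341 − ⌊341/2⌋ − ⌊341/3⌋ − ⌊341/11⌋ + ⌊341/6⌋ + ⌊341/22⌋ + ⌊341/33⌋ − ⌊341/66⌋ = 103.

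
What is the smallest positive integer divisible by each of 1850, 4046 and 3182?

160929650

1850 = 2 · 5² · 37; 4046 = 2 · 7 · 17²; 3182 = 2 · 37 · 43
lcm takes max exponent of each prime: 2 · 5² · 7 · 17² · 37 · 43 = 160929650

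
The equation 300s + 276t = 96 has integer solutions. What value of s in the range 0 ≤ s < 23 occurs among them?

gcd(300, 276) = 12 (Euclid: 300 = 1·276 + 24; 276 = 11·24 + 12; 24 = 2·12 + 0), and 12 | 96.
Extended Euclid: 300·(-11) + 276·(12) = 12. Scale by 8: s₀ = -88.
General solution s = s₀ + 23k; reducing mod 23 gives s = 4 (and t = -4).

4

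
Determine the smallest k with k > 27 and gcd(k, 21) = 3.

Multiples of 3 above 27: 3·10, 3·11, … . Need the cofactor coprime to 21/3 = 7.
Checking s = 10, 11, … the first with gcd(s, 7) = 1 is s = 10, giving 30.

30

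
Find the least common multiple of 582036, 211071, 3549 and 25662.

582036 = 2² · 3 · 7 · 13² · 41; 211071 = 3 · 7 · 19 · 23²; 3549 = 3 · 7 · 13²; 25662 = 2 · 3 · 7 · 13 · 47
lcm takes max exponent of each prime: 2² · 3 · 7 · 13² · 19 · 23² · 41 · 47 = 274952060292

274952060292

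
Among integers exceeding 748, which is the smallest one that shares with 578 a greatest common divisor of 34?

782

578 = 34·17. Any x with gcd(x, 578) = 34 is a multiple of 34, say 34s, with s coprime to 17.
Need s > 748/34, so s ≥ 23. First s ≥ 23 with gcd(s, 17) = 1 is s = 23. Thus x = 34·23 = 782.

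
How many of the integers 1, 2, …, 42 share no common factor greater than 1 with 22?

Prime factors of 22: 2, 11. Count integers ≤ 42 divisible by none of them.
By inclusion–exclusion: 42 − ⌊42/2⌋ − ⌊42/11⌋ + ⌊42/22⌋ = 19.

19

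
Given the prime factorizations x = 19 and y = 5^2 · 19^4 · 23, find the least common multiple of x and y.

74934575

max exponent per prime: 5^2 · 19^4 · 23 = 74934575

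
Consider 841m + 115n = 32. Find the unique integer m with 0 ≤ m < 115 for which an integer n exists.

52

gcd(841, 115) = 1 (Euclid: 841 = 7·115 + 36; 115 = 3·36 + 7; 36 = 5·7 + 1; 7 = 7·1 + 0), and 1 | 32.
Extended Euclid: 841·(16) + 115·(-117) = 1. Scale by 32: m₀ = 512.
General solution m = m₀ + 115t; reducing mod 115 gives m = 52 (and n = -380).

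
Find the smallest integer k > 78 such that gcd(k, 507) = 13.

Multiples of 13 above 78: 13·7, 13·8, … . Need the cofactor coprime to 507/13 = 39.
Checking s = 7, 8, … the first with gcd(s, 39) = 1 is s = 7, giving 91.

91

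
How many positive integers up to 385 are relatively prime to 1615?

275

1615 = 5·17·19. Inclusion–exclusion on these primes:
385 − ⌊385/5⌋ − ⌊385/17⌋ − ⌊385/19⌋ + ⌊385/85⌋ + ⌊385/95⌋ + ⌊385/323⌋ − ⌊385/1615⌋ = 275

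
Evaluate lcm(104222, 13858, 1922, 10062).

211309375446

lcm(104222, 13858) = 104222·13858/gcd = 1444308476/82 = 17613518
lcm(17613518, 1922) = 17613518·1922/gcd = 33853181596/62 = 546019058
lcm(546019058, 10062) = 546019058·10062/gcd = 5494043761596/26 = 211309375446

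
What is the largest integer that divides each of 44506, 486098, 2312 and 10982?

44506 = 2 · 7 · 11 · 17²; 486098 = 2 · 17² · 29²; 2312 = 2³ · 17²; 10982 = 2 · 17² · 19
gcd takes min exponent of each prime: 2 · 17² = 578

578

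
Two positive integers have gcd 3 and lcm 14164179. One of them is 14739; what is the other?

p·q = gcd·lcm = 3·14164179 = 42492537, so q = 42492537/14739 = 2883.

2883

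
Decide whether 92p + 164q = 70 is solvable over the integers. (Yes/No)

gcd(92, 164): 164 = 1·92 + 72; 92 = 1·72 + 20; 72 = 3·20 + 12; 20 = 1·12 + 8; 12 = 1·8 + 4; 8 = 2·4 + 0 → 4
4 does not divide 70, so a solution does not exist.

No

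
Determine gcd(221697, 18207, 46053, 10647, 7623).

gcd(221697, 18207): 221697 = 12·18207 + 3213; 18207 = 5·3213 + 2142; 3213 = 1·2142 + 1071; 2142 = 2·1071 + 0 → 1071
gcd(1071, 46053): 46053 = 43·1071 + 0 → 1071
gcd(1071, 10647): 10647 = 9·1071 + 1008; 1071 = 1·1008 + 63; 1008 = 16·63 + 0 → 63
gcd(63, 7623): 7623 = 121·63 + 0 → 63

63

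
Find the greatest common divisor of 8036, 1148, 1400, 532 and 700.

28

8036 = 2² · 7² · 41; 1148 = 2² · 7 · 41; 1400 = 2³ · 5² · 7; 532 = 2² · 7 · 19; 700 = 2² · 5² · 7
gcd takes min exponent of each prime: 2² · 7 = 28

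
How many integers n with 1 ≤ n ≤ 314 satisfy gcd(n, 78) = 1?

Prime factors of 78: 2, 3, 13. Count integers ≤ 314 divisible by none of them.
By inclusion–exclusion: 314 − ⌊314/2⌋ − ⌊314/3⌋ − ⌊314/13⌋ + ⌊314/6⌋ + ⌊314/26⌋ + ⌊314/39⌋ − ⌊314/78⌋ = 97.

97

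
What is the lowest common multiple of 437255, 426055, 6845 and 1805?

437255 = 5 · 7 · 13 · 31²; 426055 = 5 · 7² · 37 · 47; 6845 = 5 · 37²; 1805 = 5 · 19²
lcm takes max exponent of each prime: 5 · 7² · 13 · 19² · 31² · 37² · 47 = 71095372221055

71095372221055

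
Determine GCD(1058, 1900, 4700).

1058 = 2 · 23²; 1900 = 2² · 5² · 19; 4700 = 2² · 5² · 47
gcd takes min exponent of each prime: 2 = 2

2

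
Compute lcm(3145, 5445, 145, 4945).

98229700305

3145 = 5 · 17 · 37; 5445 = 3² · 5 · 11²; 145 = 5 · 29; 4945 = 5 · 23 · 43
lcm takes max exponent of each prime: 3² · 5 · 11² · 17 · 23 · 29 · 37 · 43 = 98229700305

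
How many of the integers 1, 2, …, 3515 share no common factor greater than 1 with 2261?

Prime factors of 2261: 7, 17, 19. Count integers ≤ 3515 divisible by none of them.
By inclusion–exclusion: 3515 − ⌊3515/7⌋ − ⌊3515/17⌋ − ⌊3515/19⌋ + ⌊3515/119⌋ + ⌊3515/133⌋ + ⌊3515/323⌋ − ⌊3515/2261⌋ = 2686.

2686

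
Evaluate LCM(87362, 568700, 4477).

7596125900

87362 = 2 · 11² · 19²; 568700 = 2² · 5² · 11² · 47; 4477 = 11² · 37
lcm takes max exponent of each prime: 2² · 5² · 11² · 19² · 37 · 47 = 7596125900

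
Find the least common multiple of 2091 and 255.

10455

gcd first: 2091 = 8·255 + 51; 255 = 5·51 + 0 → gcd = 51
lcm = 2091·255/gcd = 533205/51 = 10455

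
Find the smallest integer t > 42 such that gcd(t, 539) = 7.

gcd(t, 539) = 7 forces 7 | t; write t = 7s. Then gcd(7s, 7·77) = 7·gcd(s, 77), so need gcd(s, 77) = 1.
7s > 42 gives s ≥ 7. The least s ≥ 7 coprime to 77 is 8, so t = 7·8 = 56.

56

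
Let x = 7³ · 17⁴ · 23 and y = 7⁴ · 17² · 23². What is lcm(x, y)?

106082444209

max exponent per prime: 7⁴ · 17⁴ · 23² = 106082444209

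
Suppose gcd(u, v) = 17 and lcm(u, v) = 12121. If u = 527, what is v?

391

u·v = gcd·lcm = 17·12121 = 206057, so v = 206057/527 = 391.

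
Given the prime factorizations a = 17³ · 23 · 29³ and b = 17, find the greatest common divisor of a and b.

min exponent per shared prime: 17 = 17

17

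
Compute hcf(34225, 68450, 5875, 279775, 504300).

25

34225 = 5² · 37²; 68450 = 2 · 5² · 37²; 5875 = 5³ · 47; 279775 = 5² · 19² · 31; 504300 = 2² · 3 · 5² · 41²
gcd takes min exponent of each prime: 5² = 25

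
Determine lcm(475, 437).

10925

475 = 5² · 19; 437 = 19 · 23
max exponents: 5² · 19 · 23 = 10925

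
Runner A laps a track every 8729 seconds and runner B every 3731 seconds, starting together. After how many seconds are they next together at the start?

4652557

gcd first: 8729 = 2·3731 + 1267; 3731 = 2·1267 + 1197; 1267 = 1·1197 + 70; 1197 = 17·70 + 7; 70 = 10·7 + 0 → gcd = 7
lcm = 8729·3731/gcd = 32567899/7 = 4652557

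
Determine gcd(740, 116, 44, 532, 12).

740 = 2² · 5 · 37; 116 = 2² · 29; 44 = 2² · 11; 532 = 2² · 7 · 19; 12 = 2² · 3
gcd takes min exponent of each prime: 2² = 4

4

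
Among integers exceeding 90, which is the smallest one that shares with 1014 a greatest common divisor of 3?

93

1014 = 3·338. Any k with gcd(k, 1014) = 3 is a multiple of 3, say 3s, with s coprime to 338.
Need s > 90/3, so s ≥ 31. First s ≥ 31 with gcd(s, 338) = 1 is s = 31. Thus k = 3·31 = 93.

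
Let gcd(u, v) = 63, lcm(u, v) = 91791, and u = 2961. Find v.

1953

u·v = gcd·lcm = 63·91791 = 5782833, so v = 5782833/2961 = 1953.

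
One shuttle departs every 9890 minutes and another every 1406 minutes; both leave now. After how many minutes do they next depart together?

9890 = 2 · 5 · 23 · 43; 1406 = 2 · 19 · 37
max exponents: 2 · 5 · 19 · 23 · 37 · 43 = 6952670

6952670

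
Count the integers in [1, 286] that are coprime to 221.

Prime factors of 221: 13, 17. Count integers ≤ 286 divisible by none of them.
By inclusion–exclusion: 286 − ⌊286/13⌋ − ⌊286/17⌋ + ⌊286/221⌋ = 249.

249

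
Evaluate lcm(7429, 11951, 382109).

325174759

lcm(7429, 11951) = 7429·11951/gcd = 88783979/323 = 274873
lcm(274873, 382109) = 274873·382109/gcd = 105031447157/323 = 325174759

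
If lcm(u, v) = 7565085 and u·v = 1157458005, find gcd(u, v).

153

gcd·lcm = product, so gcd = 1157458005/7565085 = 153.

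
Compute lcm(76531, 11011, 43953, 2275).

76531 = 7 · 13 · 29²; 11011 = 7 · 11² · 13; 43953 = 3 · 7² · 13 · 23; 2275 = 5² · 7 · 13
lcm takes max exponent of each prime: 3 · 5² · 7² · 11² · 13 · 23 · 29² = 111817530825

111817530825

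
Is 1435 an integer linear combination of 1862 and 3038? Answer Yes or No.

No

By Bézout, 1862u + 3038v = 1435 has integer solutions iff gcd(1862, 3038) | 1435.
Euclid: 3038 = 1·1862 + 1176; 1862 = 1·1176 + 686; 1176 = 1·686 + 490; 686 = 1·490 + 196; 490 = 2·196 + 98; 196 = 2·98 + 0. gcd = 98; 1435 mod 98 = 63. No.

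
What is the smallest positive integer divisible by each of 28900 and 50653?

1463871700

gcd first: 50653 = 1·28900 + 21753; 28900 = 1·21753 + 7147; 21753 = 3·7147 + 312; 7147 = 22·312 + 283; 312 = 1·283 + 29; 283 = 9·29 + 22; 29 = 1·22 + 7; 22 = 3·7 + 1; 7 = 7·1 + 0 → gcd = 1
lcm = 28900·50653/gcd = 1463871700/1 = 1463871700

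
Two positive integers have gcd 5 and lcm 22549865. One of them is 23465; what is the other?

Using mn = gcd(m,n)·lcm(m,n) = 5·22549865 = 112749325, we get n = 112749325/23465 = 4805.

4805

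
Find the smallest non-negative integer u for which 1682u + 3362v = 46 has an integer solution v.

46

gcd(1682, 3362) = 2 (Euclid: 3362 = 1·1682 + 1680; 1682 = 1·1680 + 2; 1680 = 840·2 + 0), and 2 | 46.
Extended Euclid: 1682·(2) + 3362·(-1) = 2. Scale by 23: u₀ = 46.
General solution u = u₀ + 1681t; reducing mod 1681 gives u = 46 (and v = -23).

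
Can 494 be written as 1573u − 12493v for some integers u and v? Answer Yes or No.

By Bézout, 1573u − 12493v = 494 has integer solutions iff gcd(1573, 12493) | 494.
Euclid: 12493 = 7·1573 + 1482; 1573 = 1·1482 + 91; 1482 = 16·91 + 26; 91 = 3·26 + 13; 26 = 2·13 + 0. gcd = 13; 494 mod 13 = 0. Yes.

Yes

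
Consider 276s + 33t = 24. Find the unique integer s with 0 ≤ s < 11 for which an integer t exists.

Reduce mod 33: 276s ≡ 24 (mod 33). With g = gcd(276, 33) = 3 dividing 24, divide through: 92s ≡ 8 (mod 11).
Since gcd(92, 11) = 1, s ≡ 8·(92)⁻¹ ≡ 2 (mod 11). Smallest non-negative: 2.

2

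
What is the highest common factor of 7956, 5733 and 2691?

117

7956 = 2² · 3² · 13 · 17; 5733 = 3² · 7² · 13; 2691 = 3² · 13 · 23
gcd takes min exponent of each prime: 3² · 13 = 117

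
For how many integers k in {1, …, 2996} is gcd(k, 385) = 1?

Prime factors of 385: 5, 7, 11. Count integers ≤ 2996 divisible by none of them.
By inclusion–exclusion: 2996 − ⌊2996/5⌋ − ⌊2996/7⌋ − ⌊2996/11⌋ + ⌊2996/35⌋ + ⌊2996/55⌋ + ⌊2996/77⌋ − ⌊2996/385⌋ = 1867.

1867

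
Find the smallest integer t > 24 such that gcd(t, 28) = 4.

32

gcd(t, 28) = 4 forces 4 | t; write t = 4s. Then gcd(4s, 4·7) = 4·gcd(s, 7), so need gcd(s, 7) = 1.
4s > 24 gives s ≥ 7. The least s ≥ 7 coprime to 7 is 8, so t = 4·8 = 32.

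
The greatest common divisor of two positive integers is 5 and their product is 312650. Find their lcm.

gcd·lcm = product, so lcm = 312650/5 = 62530.

62530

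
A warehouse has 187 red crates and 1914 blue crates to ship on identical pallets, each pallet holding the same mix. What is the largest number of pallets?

11

Euclid: 1914 = 10·187 + 44; 187 = 4·44 + 11; 44 = 4·11 + 0. Last nonzero remainder: 11.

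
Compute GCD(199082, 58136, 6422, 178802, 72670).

199082 = 2 · 13² · 19 · 31; 58136 = 2³ · 13² · 43; 6422 = 2 · 13² · 19; 178802 = 2 · 13² · 23²; 72670 = 2 · 5 · 13² · 43
gcd takes min exponent of each prime: 2 · 13² = 338

338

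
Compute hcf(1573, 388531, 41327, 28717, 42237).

13

gcd(1573, 388531): 388531 = 247·1573 + 0 → 1573
gcd(1573, 41327): 41327 = 26·1573 + 429; 1573 = 3·429 + 286; 429 = 1·286 + 143; 286 = 2·143 + 0 → 143
gcd(143, 28717): 28717 = 200·143 + 117; 143 = 1·117 + 26; 117 = 4·26 + 13; 26 = 2·13 + 0 → 13
gcd(13, 42237): 42237 = 3249·13 + 0 → 13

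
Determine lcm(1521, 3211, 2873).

1521 = 3² · 13²; 3211 = 13² · 19; 2873 = 13² · 17
lcm takes max exponent of each prime: 3² · 13² · 17 · 19 = 491283

491283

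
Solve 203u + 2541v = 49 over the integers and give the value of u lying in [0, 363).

188

gcd(203, 2541) = 7 (Euclid: 2541 = 12·203 + 105; 203 = 1·105 + 98; 105 = 1·98 + 7; 98 = 14·7 + 0), and 7 | 49.
Extended Euclid: 203·(-25) + 2541·(2) = 7. Scale by 7: u₀ = -175.
General solution u = u₀ + 363t; reducing mod 363 gives u = 188 (and v = -15).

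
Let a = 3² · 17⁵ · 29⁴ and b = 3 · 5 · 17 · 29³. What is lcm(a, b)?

max exponent per prime: 3² · 5 · 17⁵ · 29⁴ = 45190704546765

45190704546765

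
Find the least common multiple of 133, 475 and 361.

63175

lcm(133, 475) = 133·475/gcd = 63175/19 = 3325
lcm(3325, 361) = 3325·361/gcd = 1200325/19 = 63175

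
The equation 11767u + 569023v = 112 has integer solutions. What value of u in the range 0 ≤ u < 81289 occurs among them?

43957

Reduce mod 569023: 11767u ≡ 112 (mod 569023). With g = gcd(11767, 569023) = 7 dividing 112, divide through: 1681u ≡ 16 (mod 81289).
Since gcd(1681, 81289) = 1, u ≡ 16·(1681)⁻¹ ≡ 43957 (mod 81289). Smallest non-negative: 43957.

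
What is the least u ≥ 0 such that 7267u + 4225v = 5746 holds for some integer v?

13

Reduce mod 4225: 7267u ≡ 5746 (mod 4225). With g = gcd(7267, 4225) = 169 dividing 5746, divide through: 43u ≡ 34 (mod 25).
Since gcd(43, 25) = 1, u ≡ 34·(43)⁻¹ ≡ 13 (mod 25). Smallest non-negative: 13.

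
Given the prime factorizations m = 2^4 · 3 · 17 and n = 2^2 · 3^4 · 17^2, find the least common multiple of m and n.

max exponent per prime: 2^4 · 3^4 · 17^2 = 374544

374544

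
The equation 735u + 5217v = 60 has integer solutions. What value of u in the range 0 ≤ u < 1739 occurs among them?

Euclid: 5217 = 7·735 + 72; 735 = 10·72 + 15; 72 = 4·15 + 12; 15 = 1·12 + 3; 12 = 4·3 + 0 → gcd = 3; 60 = 3·20.
Back-substitution yields 735·(362) + 5217·(-51) = 3, so one solution is u = 362·20 = 7240, v = -51·20 = -1020.
Solutions in u differ by 5217/3 = 1739; the one in [0, 1739) is 7240 mod 1739 = 284.

284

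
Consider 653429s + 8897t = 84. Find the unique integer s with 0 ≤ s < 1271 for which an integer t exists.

Euclid: 653429 = 73·8897 + 3948; 8897 = 2·3948 + 1001; 3948 = 3·1001 + 945; 1001 = 1·945 + 56; 945 = 16·56 + 49; 56 = 1·49 + 7; 49 = 7·7 + 0 → gcd = 7; 84 = 7·12.
Back-substitution yields 653429·(-160) + 8897·(11751) = 7, so one solution is s = -160·12 = -1920, t = 11751·12 = 141012.
Solutions in s differ by 8897/7 = 1271; the one in [0, 1271) is -1920 mod 1271 = 622.

622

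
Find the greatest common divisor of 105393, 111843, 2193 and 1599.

gcd(105393, 111843): 111843 = 1·105393 + 6450; 105393 = 16·6450 + 2193; 6450 = 2·2193 + 2064; 2193 = 1·2064 + 129; 2064 = 16·129 + 0 → 129
gcd(129, 2193): 2193 = 17·129 + 0 → 129
gcd(129, 1599): 1599 = 12·129 + 51; 129 = 2·51 + 27; 51 = 1·27 + 24; 27 = 1·24 + 3; 24 = 8·3 + 0 → 3

3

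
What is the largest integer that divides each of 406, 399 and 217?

7

406 = 2 · 7 · 29; 399 = 3 · 7 · 19; 217 = 7 · 31
gcd takes min exponent of each prime: 7 = 7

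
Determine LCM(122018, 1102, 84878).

lcm(122018, 1102) = 122018·1102/gcd = 134463836/38 = 3538522
lcm(3538522, 84878) = 3538522·84878/gcd = 300342670316/2 = 150171335158

150171335158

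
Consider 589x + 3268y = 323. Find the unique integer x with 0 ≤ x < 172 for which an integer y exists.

167

Euclid: 3268 = 5·589 + 323; 589 = 1·323 + 266; 323 = 1·266 + 57; 266 = 4·57 + 38; 57 = 1·38 + 19; 38 = 2·19 + 0 → gcd = 19; 323 = 19·17.
Back-substitution yields 589·(-61) + 3268·(11) = 19, so one solution is x = -61·17 = -1037, y = 11·17 = 187.
Solutions in x differ by 3268/19 = 172; the one in [0, 172) is -1037 mod 172 = 167.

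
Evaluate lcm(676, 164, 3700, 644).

676 = 2² · 13²; 164 = 2² · 41; 3700 = 2² · 5² · 37; 644 = 2² · 7 · 23
lcm takes max exponent of each prime: 2² · 5² · 7 · 13² · 23 · 37 · 41 = 4127605300

4127605300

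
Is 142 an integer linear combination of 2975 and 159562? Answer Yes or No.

No

gcd(2975, 159562): 159562 = 53·2975 + 1887; 2975 = 1·1887 + 1088; 1887 = 1·1088 + 799; 1088 = 1·799 + 289; 799 = 2·289 + 221; 289 = 1·221 + 68; 221 = 3·68 + 17; 68 = 4·17 + 0 → 17
17 does not divide 142, so a solution does not exist.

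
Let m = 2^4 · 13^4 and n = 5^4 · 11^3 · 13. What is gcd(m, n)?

13

min exponent per shared prime: 13 = 13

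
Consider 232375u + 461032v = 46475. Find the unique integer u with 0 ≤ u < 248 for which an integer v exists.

gcd(232375, 461032) = 1859 (Euclid: 461032 = 1·232375 + 228657; 232375 = 1·228657 + 3718; 228657 = 61·3718 + 1859; 3718 = 2·1859 + 0), and 1859 | 46475.
Extended Euclid: 232375·(-123) + 461032·(62) = 1859. Scale by 25: u₀ = -3075.
General solution u = u₀ + 248t; reducing mod 248 gives u = 149 (and v = -75).

149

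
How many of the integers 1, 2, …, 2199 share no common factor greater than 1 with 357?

1182

357 = 3·7·17. Inclusion–exclusion on these primes:
2199 − ⌊2199/3⌋ − ⌊2199/7⌋ − ⌊2199/17⌋ + ⌊2199/21⌋ + ⌊2199/51⌋ + ⌊2199/119⌋ − ⌊2199/357⌋ = 1182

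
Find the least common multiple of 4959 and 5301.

4959 = 3² · 19 · 29; 5301 = 3² · 19 · 31
max exponents: 3² · 19 · 29 · 31 = 153729

153729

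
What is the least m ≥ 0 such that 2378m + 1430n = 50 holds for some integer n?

80

gcd(2378, 1430) = 2 (Euclid: 2378 = 1·1430 + 948; 1430 = 1·948 + 482; 948 = 1·482 + 466; 482 = 1·466 + 16; 466 = 29·16 + 2; 16 = 8·2 + 0), and 2 | 50.
Extended Euclid: 2378·(89) + 1430·(-148) = 2. Scale by 25: m₀ = 2225.
General solution m = m₀ + 715t; reducing mod 715 gives m = 80 (and n = -133).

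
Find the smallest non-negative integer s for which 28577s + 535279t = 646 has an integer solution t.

26055

gcd(28577, 535279) = 17 (Euclid: 535279 = 18·28577 + 20893; 28577 = 1·20893 + 7684; 20893 = 2·7684 + 5525; 7684 = 1·5525 + 2159; 5525 = 2·2159 + 1207; 2159 = 1·1207 + 952; 1207 = 1·952 + 255; 952 = 3·255 + 187; 255 = 1·187 + 68; 187 = 2·68 + 51; 68 = 1·51 + 17; 51 = 3·17 + 0), and 17 | 646.
Extended Euclid: 28577·(-8429) + 535279·(450) = 17. Scale by 38: s₀ = -320302.
General solution s = s₀ + 31487k; reducing mod 31487 gives s = 26055 (and t = -1391).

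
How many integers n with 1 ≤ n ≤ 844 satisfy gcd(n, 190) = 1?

Prime factors of 190: 2, 5, 19. Count integers ≤ 844 divisible by none of them.
By inclusion–exclusion: 844 − ⌊844/2⌋ − ⌊844/5⌋ − ⌊844/19⌋ + ⌊844/10⌋ + ⌊844/38⌋ + ⌊844/95⌋ − ⌊844/190⌋ = 320.

320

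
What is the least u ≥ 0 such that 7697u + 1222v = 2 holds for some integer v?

1068

gcd(7697, 1222) = 1 (Euclid: 7697 = 6·1222 + 365; 1222 = 3·365 + 127; 365 = 2·127 + 111; 127 = 1·111 + 16; 111 = 6·16 + 15; 16 = 1·15 + 1; 15 = 15·1 + 0), and 1 | 2.
Extended Euclid: 7697·(-77) + 1222·(485) = 1. Scale by 2: u₀ = -154.
General solution u = u₀ + 1222t; reducing mod 1222 gives u = 1068 (and v = -6727).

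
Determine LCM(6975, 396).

306900

gcd first: 6975 = 17·396 + 243; 396 = 1·243 + 153; 243 = 1·153 + 90; 153 = 1·90 + 63; 90 = 1·63 + 27; 63 = 2·27 + 9; 27 = 3·9 + 0 → gcd = 9
lcm = 6975·396/gcd = 2762100/9 = 306900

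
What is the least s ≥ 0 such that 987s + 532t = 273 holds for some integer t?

Reduce mod 532: 987s ≡ 273 (mod 532). With g = gcd(987, 532) = 7 dividing 273, divide through: 141s ≡ 39 (mod 76).
Since gcd(141, 76) = 1, s ≡ 39·(141)⁻¹ ≡ 31 (mod 76). Smallest non-negative: 31.

31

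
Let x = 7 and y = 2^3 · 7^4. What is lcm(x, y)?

19208

max exponent per prime: 2^3 · 7^4 = 19208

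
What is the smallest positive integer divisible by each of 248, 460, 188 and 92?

1340440

248 = 2³ · 31; 460 = 2² · 5 · 23; 188 = 2² · 47; 92 = 2² · 23
lcm takes max exponent of each prime: 2³ · 5 · 23 · 31 · 47 = 1340440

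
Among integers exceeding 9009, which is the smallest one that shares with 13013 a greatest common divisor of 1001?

Multiples of 1001 above 9009: 1001·10, 1001·11, … . Need the cofactor coprime to 13013/1001 = 13.
Checking s = 10, 11, … the first with gcd(s, 13) = 1 is s = 10, giving 10010.

10010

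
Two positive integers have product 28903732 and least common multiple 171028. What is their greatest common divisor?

169

From gcd × lcm = uv: gcd = 28903732 / 171028 = 169.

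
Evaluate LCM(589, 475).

14725

gcd first: 589 = 1·475 + 114; 475 = 4·114 + 19; 114 = 6·19 + 0 → gcd = 19
lcm = 589·475/gcd = 279775/19 = 14725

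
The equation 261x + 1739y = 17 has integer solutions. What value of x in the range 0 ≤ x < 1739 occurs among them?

693

Reduce mod 1739: 261x ≡ 17 (mod 1739). With g = gcd(261, 1739) = 1 dividing 17, divide through: 261x ≡ 17 (mod 1739).
Since gcd(261, 1739) = 1, x ≡ 17·(261)⁻¹ ≡ 693 (mod 1739). Smallest non-negative: 693.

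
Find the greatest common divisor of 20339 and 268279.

11

20339 = 11 · 43²
268279 = 11 · 29³
Common: 11 = 11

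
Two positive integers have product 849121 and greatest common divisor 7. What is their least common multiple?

gcd·lcm = product, so lcm = 849121/7 = 121303.

121303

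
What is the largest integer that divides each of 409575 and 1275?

409575 = 3 · 5² · 43 · 127
1275 = 3 · 5² · 17
Common: 3 · 5² = 75

75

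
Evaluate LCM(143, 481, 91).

37037

lcm(143, 481) = 143·481/gcd = 68783/13 = 5291
lcm(5291, 91) = 5291·91/gcd = 481481/13 = 37037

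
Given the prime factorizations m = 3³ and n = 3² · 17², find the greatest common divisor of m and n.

min exponent per shared prime: 3² = 9

9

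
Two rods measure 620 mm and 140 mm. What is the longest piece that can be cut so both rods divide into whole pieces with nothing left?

20

Euclid: 620 = 4·140 + 60; 140 = 2·60 + 20; 60 = 3·20 + 0. Last nonzero remainder: 20.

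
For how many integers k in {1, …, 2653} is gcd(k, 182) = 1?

Prime factors of 182: 2, 7, 13. Count integers ≤ 2653 divisible by none of them.
By inclusion–exclusion: 2653 − ⌊2653/2⌋ − ⌊2653/7⌋ − ⌊2653/13⌋ + ⌊2653/14⌋ + ⌊2653/26⌋ + ⌊2653/91⌋ − ⌊2653/182⌋ = 1050.

1050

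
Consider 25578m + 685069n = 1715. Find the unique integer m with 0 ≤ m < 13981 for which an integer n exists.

6937

Euclid: 685069 = 26·25578 + 20041; 25578 = 1·20041 + 5537; 20041 = 3·5537 + 3430; 5537 = 1·3430 + 2107; 3430 = 1·2107 + 1323; 2107 = 1·1323 + 784; 1323 = 1·784 + 539; 784 = 1·539 + 245; 539 = 2·245 + 49; 245 = 5·49 + 0 → gcd = 49; 1715 = 49·35.
Back-substitution yields 25578·(-2598) + 685069·(97) = 49, so one solution is m = -2598·35 = -90930, n = 97·35 = 3395.
Solutions in m differ by 685069/49 = 13981; the one in [0, 13981) is -90930 mod 13981 = 6937.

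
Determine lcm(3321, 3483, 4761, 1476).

302171148

3321 = 3⁴ · 41; 3483 = 3⁴ · 43; 4761 = 3² · 23²; 1476 = 2² · 3² · 41
lcm takes max exponent of each prime: 2² · 3⁴ · 23² · 41 · 43 = 302171148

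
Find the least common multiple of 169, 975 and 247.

lcm(169, 975) = 169·975/gcd = 164775/13 = 12675
lcm(12675, 247) = 12675·247/gcd = 3130725/13 = 240825

240825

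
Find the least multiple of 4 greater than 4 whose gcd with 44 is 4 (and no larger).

8

44 = 4·11. Any a with gcd(a, 44) = 4 is a multiple of 4, say 4s, with s coprime to 11.
Need s > 4/4, so s ≥ 2. First s ≥ 2 with gcd(s, 11) = 1 is s = 2. Thus a = 4·2 = 8.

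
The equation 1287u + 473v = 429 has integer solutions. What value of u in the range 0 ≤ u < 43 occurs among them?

gcd(1287, 473) = 11 (Euclid: 1287 = 2·473 + 341; 473 = 1·341 + 132; 341 = 2·132 + 77; 132 = 1·77 + 55; 77 = 1·55 + 22; 55 = 2·22 + 11; 22 = 2·11 + 0), and 11 | 429.
Extended Euclid: 1287·(-18) + 473·(49) = 11. Scale by 39: u₀ = -702.
General solution u = u₀ + 43t; reducing mod 43 gives u = 29 (and v = -78).

29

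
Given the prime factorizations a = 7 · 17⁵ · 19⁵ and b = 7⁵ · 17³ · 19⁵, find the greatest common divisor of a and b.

85155520709

min exponent per shared prime: 7 · 17³ · 19⁵ = 85155520709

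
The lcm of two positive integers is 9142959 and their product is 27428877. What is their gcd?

From gcd × lcm = uv: gcd = 27428877 / 9142959 = 3.

3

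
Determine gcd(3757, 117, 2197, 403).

gcd(3757, 117): 3757 = 32·117 + 13; 117 = 9·13 + 0 → 13
gcd(13, 2197): 2197 = 169·13 + 0 → 13
gcd(13, 403): 403 = 31·13 + 0 → 13

13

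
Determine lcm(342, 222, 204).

lcm(342, 222) = 342·222/gcd = 75924/6 = 12654
lcm(12654, 204) = 12654·204/gcd = 2581416/6 = 430236

430236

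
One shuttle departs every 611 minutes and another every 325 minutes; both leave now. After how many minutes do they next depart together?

gcd first: 611 = 1·325 + 286; 325 = 1·286 + 39; 286 = 7·39 + 13; 39 = 3·13 + 0 → gcd = 13
lcm = 611·325/gcd = 198575/13 = 15275

15275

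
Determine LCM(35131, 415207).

767717743

35131 = 19 · 43²; 415207 = 13 · 19 · 41²
max exponents: 13 · 19 · 41² · 43² = 767717743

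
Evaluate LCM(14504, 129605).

gcd first: 129605 = 8·14504 + 13573; 14504 = 1·13573 + 931; 13573 = 14·931 + 539; 931 = 1·539 + 392; 539 = 1·392 + 147; 392 = 2·147 + 98; 147 = 1·98 + 49; 98 = 2·49 + 0 → gcd = 49
lcm = 14504·129605/gcd = 1879790920/49 = 38363080

38363080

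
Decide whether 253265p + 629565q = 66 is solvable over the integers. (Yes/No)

gcd(253265, 629565): 629565 = 2·253265 + 123035; 253265 = 2·123035 + 7195; 123035 = 17·7195 + 720; 7195 = 9·720 + 715; 720 = 1·715 + 5; 715 = 143·5 + 0 → 5
5 does not divide 66, so a solution does not exist.

No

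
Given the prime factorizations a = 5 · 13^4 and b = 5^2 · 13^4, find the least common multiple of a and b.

max exponent per prime: 5^2 · 13^4 = 714025

714025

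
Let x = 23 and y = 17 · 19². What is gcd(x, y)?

min exponent per shared prime: (none) = 1

1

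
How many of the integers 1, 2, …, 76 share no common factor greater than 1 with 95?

57

95 = 5·19. Inclusion–exclusion on these primes:
76 − ⌊76/5⌋ − ⌊76/19⌋ + ⌊76/95⌋ = 57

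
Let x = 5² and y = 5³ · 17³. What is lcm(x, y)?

max exponent per prime: 5³ · 17³ = 614125

614125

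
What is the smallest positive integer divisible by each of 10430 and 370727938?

gcd first: 370727938 = 35544·10430 + 4018; 10430 = 2·4018 + 2394; 4018 = 1·2394 + 1624; 2394 = 1·1624 + 770; 1624 = 2·770 + 84; 770 = 9·84 + 14; 84 = 6·14 + 0 → gcd = 14
lcm = 10430·370727938/gcd = 3866692393340/14 = 276192313810

276192313810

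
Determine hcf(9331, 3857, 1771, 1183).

7

gcd(9331, 3857): 9331 = 2·3857 + 1617; 3857 = 2·1617 + 623; 1617 = 2·623 + 371; 623 = 1·371 + 252; 371 = 1·252 + 119; 252 = 2·119 + 14; 119 = 8·14 + 7; 14 = 2·7 + 0 → 7
gcd(7, 1771): 1771 = 253·7 + 0 → 7
gcd(7, 1183): 1183 = 169·7 + 0 → 7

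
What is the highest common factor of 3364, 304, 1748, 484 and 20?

gcd(3364, 304): 3364 = 11·304 + 20; 304 = 15·20 + 4; 20 = 5·4 + 0 → 4
gcd(4, 1748): 1748 = 437·4 + 0 → 4
gcd(4, 484): 484 = 121·4 + 0 → 4
gcd(4, 20): 20 = 5·4 + 0 → 4

4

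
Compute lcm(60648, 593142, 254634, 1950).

60648 = 2³ · 3 · 7 · 19²; 593142 = 2 · 3 · 11² · 19 · 43; 254634 = 2 · 3 · 31 · 37²; 1950 = 2 · 3 · 5² · 13
lcm takes max exponent of each prime: 2³ · 3 · 5² · 7 · 11² · 13 · 19² · 31 · 37² · 43 = 4352299892140200

4352299892140200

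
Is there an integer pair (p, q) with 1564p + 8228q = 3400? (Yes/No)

Yes

By Bézout, 1564p + 8228q = 3400 has integer solutions iff gcd(1564, 8228) | 3400.
Euclid: 8228 = 5·1564 + 408; 1564 = 3·408 + 340; 408 = 1·340 + 68; 340 = 5·68 + 0. gcd = 68; 3400 mod 68 = 0. Yes.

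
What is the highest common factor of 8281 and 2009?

49

Euclid: 8281 = 4·2009 + 245; 2009 = 8·245 + 49; 245 = 5·49 + 0. Last nonzero remainder: 49.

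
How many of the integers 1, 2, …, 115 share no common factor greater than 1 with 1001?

83

1001 = 7·11·13. Inclusion–exclusion on these primes:
115 − ⌊115/7⌋ − ⌊115/11⌋ − ⌊115/13⌋ + ⌊115/77⌋ + ⌊115/91⌋ + ⌊115/143⌋ − ⌊115/1001⌋ = 83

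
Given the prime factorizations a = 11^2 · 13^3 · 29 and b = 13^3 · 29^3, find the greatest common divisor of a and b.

min exponent per shared prime: 13^3 · 29 = 63713

63713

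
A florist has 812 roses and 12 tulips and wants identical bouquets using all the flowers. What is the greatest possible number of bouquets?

Euclid: 812 = 67·12 + 8; 12 = 1·8 + 4; 8 = 2·4 + 0. Last nonzero remainder: 4.

4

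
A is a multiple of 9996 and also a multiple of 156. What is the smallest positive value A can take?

129948

gcd first: 9996 = 64·156 + 12; 156 = 13·12 + 0 → gcd = 12
lcm = 9996·156/gcd = 1559376/12 = 129948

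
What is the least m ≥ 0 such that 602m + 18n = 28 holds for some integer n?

gcd(602, 18) = 2 (Euclid: 602 = 33·18 + 8; 18 = 2·8 + 2; 8 = 4·2 + 0), and 2 | 28.
Extended Euclid: 602·(-2) + 18·(67) = 2. Scale by 14: m₀ = -28.
General solution m = m₀ + 9t; reducing mod 9 gives m = 8 (and n = -266).

8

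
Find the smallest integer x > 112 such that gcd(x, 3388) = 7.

3388 = 7·484. Any x with gcd(x, 3388) = 7 is a multiple of 7, say 7s, with s coprime to 484.
Need s > 112/7, so s ≥ 17. First s ≥ 17 with gcd(s, 484) = 1 is s = 17. Thus x = 7·17 = 119.

119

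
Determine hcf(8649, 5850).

Euclid: 8649 = 1·5850 + 2799; 5850 = 2·2799 + 252; 2799 = 11·252 + 27; 252 = 9·27 + 9; 27 = 3·9 + 0. Last nonzero remainder: 9.

9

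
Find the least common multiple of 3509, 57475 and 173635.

478364425

3509 = 11² · 29; 57475 = 5² · 11² · 19; 173635 = 5 · 7 · 11² · 41
lcm takes max exponent of each prime: 5² · 7 · 11² · 19 · 29 · 41 = 478364425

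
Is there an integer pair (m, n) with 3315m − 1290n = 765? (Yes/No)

Yes

gcd(3315, 1290): 3315 = 2·1290 + 735; 1290 = 1·735 + 555; 735 = 1·555 + 180; 555 = 3·180 + 15; 180 = 12·15 + 0 → 15
15 divides 765, so a solution exists.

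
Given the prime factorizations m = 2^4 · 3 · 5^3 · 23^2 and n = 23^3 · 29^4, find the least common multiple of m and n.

51632927562000

max exponent per prime: 2^4 · 3 · 5^3 · 23^3 · 29^4 = 51632927562000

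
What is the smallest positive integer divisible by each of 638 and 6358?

184382

gcd first: 6358 = 9·638 + 616; 638 = 1·616 + 22; 616 = 28·22 + 0 → gcd = 22
lcm = 638·6358/gcd = 4056404/22 = 184382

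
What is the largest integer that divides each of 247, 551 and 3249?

gcd(247, 551): 551 = 2·247 + 57; 247 = 4·57 + 19; 57 = 3·19 + 0 → 19
gcd(19, 3249): 3249 = 171·19 + 0 → 19

19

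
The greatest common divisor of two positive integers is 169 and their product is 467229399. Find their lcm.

For any two positive integers, gcd × lcm equals their product. Hence lcm = 467229399 / 169 = 2764671.

2764671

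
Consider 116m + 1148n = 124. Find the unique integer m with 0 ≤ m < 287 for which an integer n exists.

Euclid: 1148 = 9·116 + 104; 116 = 1·104 + 12; 104 = 8·12 + 8; 12 = 1·8 + 4; 8 = 2·4 + 0 → gcd = 4; 124 = 4·31.
Back-substitution yields 116·(99) + 1148·(-10) = 4, so one solution is m = 99·31 = 3069, n = -10·31 = -310.
Solutions in m differ by 1148/4 = 287; the one in [0, 287) is 3069 mod 287 = 199.

199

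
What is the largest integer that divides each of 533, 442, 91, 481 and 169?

13

533 = 13 · 41; 442 = 2 · 13 · 17; 91 = 7 · 13; 481 = 13 · 37; 169 = 13²
gcd takes min exponent of each prime: 13 = 13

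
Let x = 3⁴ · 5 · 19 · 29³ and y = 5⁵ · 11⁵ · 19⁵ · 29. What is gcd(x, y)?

min exponent per shared prime: 5 · 19 · 29 = 2755

2755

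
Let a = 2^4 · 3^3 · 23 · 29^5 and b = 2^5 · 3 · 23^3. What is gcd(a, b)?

min exponent per shared prime: 2^4 · 3 · 23 = 1104

1104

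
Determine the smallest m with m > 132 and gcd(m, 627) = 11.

Multiples of 11 above 132: 11·13, 11·14, … . Need the cofactor coprime to 627/11 = 57.
Checking s = 13, 14, … the first with gcd(s, 57) = 1 is s = 13, giving 143.

143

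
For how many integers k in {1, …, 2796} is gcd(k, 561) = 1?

1594

Prime factors of 561: 3, 11, 17. Count integers ≤ 2796 divisible by none of them.
By inclusion–exclusion: 2796 − ⌊2796/3⌋ − ⌊2796/11⌋ − ⌊2796/17⌋ + ⌊2796/33⌋ + ⌊2796/51⌋ + ⌊2796/187⌋ − ⌊2796/561⌋ = 1594.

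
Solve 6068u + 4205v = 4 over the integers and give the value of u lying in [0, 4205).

gcd(6068, 4205) = 1 (Euclid: 6068 = 1·4205 + 1863; 4205 = 2·1863 + 479; 1863 = 3·479 + 426; 479 = 1·426 + 53; 426 = 8·53 + 2; 53 = 26·2 + 1; 2 = 2·1 + 0), and 1 | 4.
Extended Euclid: 6068·(-2063) + 4205·(2977) = 1. Scale by 4: u₀ = -8252.
General solution u = u₀ + 4205t; reducing mod 4205 gives u = 158 (and v = -228).

158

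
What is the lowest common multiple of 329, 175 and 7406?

8702050

329 = 7 · 47; 175 = 5² · 7; 7406 = 2 · 7 · 23²
lcm takes max exponent of each prime: 2 · 5² · 7 · 23² · 47 = 8702050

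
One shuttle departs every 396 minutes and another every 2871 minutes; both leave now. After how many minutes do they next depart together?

11484

gcd first: 2871 = 7·396 + 99; 396 = 4·99 + 0 → gcd = 99
lcm = 396·2871/gcd = 1136916/99 = 11484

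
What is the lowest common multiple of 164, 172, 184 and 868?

164 = 2² · 41; 172 = 2² · 43; 184 = 2³ · 23; 868 = 2² · 7 · 31
lcm takes max exponent of each prime: 2³ · 7 · 23 · 31 · 41 · 43 = 70393064

70393064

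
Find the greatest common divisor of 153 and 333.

9

Euclid: 333 = 2·153 + 27; 153 = 5·27 + 18; 27 = 1·18 + 9; 18 = 2·9 + 0. Last nonzero remainder: 9.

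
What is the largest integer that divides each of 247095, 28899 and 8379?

gcd(247095, 28899): 247095 = 8·28899 + 15903; 28899 = 1·15903 + 12996; 15903 = 1·12996 + 2907; 12996 = 4·2907 + 1368; 2907 = 2·1368 + 171; 1368 = 8·171 + 0 → 171
gcd(171, 8379): 8379 = 49·171 + 0 → 171

171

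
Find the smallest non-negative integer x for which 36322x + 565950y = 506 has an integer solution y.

Euclid: 565950 = 15·36322 + 21120; 36322 = 1·21120 + 15202; 21120 = 1·15202 + 5918; 15202 = 2·5918 + 3366; 5918 = 1·3366 + 2552; 3366 = 1·2552 + 814; 2552 = 3·814 + 110; 814 = 7·110 + 44; 110 = 2·44 + 22; 44 = 2·22 + 0 → gcd = 22; 506 = 22·23.
Back-substitution yields 36322·(-10424) + 565950·(669) = 22, so one solution is x = -10424·23 = -239752, y = 669·23 = 15387.
Solutions in x differ by 565950/22 = 25725; the one in [0, 25725) is -239752 mod 25725 = 17498.

17498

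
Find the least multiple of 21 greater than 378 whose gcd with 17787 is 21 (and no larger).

17787 = 21·847. Any a with gcd(a, 17787) = 21 is a multiple of 21, say 21s, with s coprime to 847.
Need s > 378/21, so s ≥ 19. First s ≥ 19 with gcd(s, 847) = 1 is s = 19. Thus a = 21·19 = 399.

399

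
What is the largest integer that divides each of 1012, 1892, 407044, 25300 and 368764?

44

1012 = 2² · 11 · 23; 1892 = 2² · 11 · 43; 407044 = 2² · 11² · 29²; 25300 = 2² · 5² · 11 · 23; 368764 = 2² · 11 · 17² · 29
gcd takes min exponent of each prime: 2² · 11 = 44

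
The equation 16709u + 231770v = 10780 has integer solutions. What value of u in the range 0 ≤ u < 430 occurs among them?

Euclid: 231770 = 13·16709 + 14553; 16709 = 1·14553 + 2156; 14553 = 6·2156 + 1617; 2156 = 1·1617 + 539; 1617 = 3·539 + 0 → gcd = 539; 10780 = 539·20.
Back-substitution yields 16709·(111) + 231770·(-8) = 539, so one solution is u = 111·20 = 2220, v = -8·20 = -160.
Solutions in u differ by 231770/539 = 430; the one in [0, 430) is 2220 mod 430 = 70.

70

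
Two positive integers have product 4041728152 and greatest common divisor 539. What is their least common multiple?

7498568

gcd·lcm = product, so lcm = 4041728152/539 = 7498568.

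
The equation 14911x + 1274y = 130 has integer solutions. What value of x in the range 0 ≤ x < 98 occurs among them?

Euclid: 14911 = 11·1274 + 897; 1274 = 1·897 + 377; 897 = 2·377 + 143; 377 = 2·143 + 91; 143 = 1·91 + 52; 91 = 1·52 + 39; 52 = 1·39 + 13; 39 = 3·13 + 0 → gcd = 13; 130 = 13·10.
Back-substitution yields 14911·(27) + 1274·(-316) = 13, so one solution is x = 27·10 = 270, y = -316·10 = -3160.
Solutions in x differ by 1274/13 = 98; the one in [0, 98) is 270 mod 98 = 74.

74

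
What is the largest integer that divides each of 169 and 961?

1

Euclid: 961 = 5·169 + 116; 169 = 1·116 + 53; 116 = 2·53 + 10; 53 = 5·10 + 3; 10 = 3·3 + 1; 3 = 3·1 + 0. Last nonzero remainder: 1.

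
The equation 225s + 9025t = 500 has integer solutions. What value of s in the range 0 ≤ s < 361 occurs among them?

gcd(225, 9025) = 25 (Euclid: 9025 = 40·225 + 25; 225 = 9·25 + 0), and 25 | 500.
Extended Euclid: 225·(-40) + 9025·(1) = 25. Scale by 20: s₀ = -800.
General solution s = s₀ + 361k; reducing mod 361 gives s = 283 (and t = -7).

283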